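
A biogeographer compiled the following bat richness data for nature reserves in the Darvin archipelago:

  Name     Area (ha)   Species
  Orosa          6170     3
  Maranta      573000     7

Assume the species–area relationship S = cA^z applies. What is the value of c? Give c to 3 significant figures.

0.587

z = ln(S₂/S₁) / ln(A₂/A₁) = ln(7/3) / ln(573000/6170) = 0.8473 / 4.5312 = 0.1870
c = S₁ / A₁^z = 3 / 6170^0.1870 = 3 / 5.114 = 0.5866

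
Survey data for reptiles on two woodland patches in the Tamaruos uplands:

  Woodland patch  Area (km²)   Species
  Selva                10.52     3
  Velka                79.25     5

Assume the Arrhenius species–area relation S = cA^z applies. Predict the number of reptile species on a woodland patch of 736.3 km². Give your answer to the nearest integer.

9

z = ln(5/3) / ln(79.25/10.52) = 0.5108 / 2.0193 = 0.2530
c = 3 / 10.52^0.2530 = 3 / 1.814 = 1.654
S₃ = 1.654 × 736.3^0.2530 = 1.654 × 5.312 ≈ 8.787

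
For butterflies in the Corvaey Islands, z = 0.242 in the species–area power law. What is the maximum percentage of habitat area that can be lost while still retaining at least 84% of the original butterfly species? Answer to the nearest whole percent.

51%

Need (A_new/A_old)^0.242 = 0.84, so A_new/A_old = 0.84^(1/0.242) = 0.84^4.132
ln(A_new/A_old) = ln 0.84 / 0.242 = -0.1744 / 0.242 = -0.7205
A_new/A_old = e^-0.7205 ≈ 0.4865
Fraction that can be lost = 1 − 0.4865 = 0.5135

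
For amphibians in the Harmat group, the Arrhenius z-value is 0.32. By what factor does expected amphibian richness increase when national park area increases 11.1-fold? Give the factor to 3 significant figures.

S₂/S₁ = (A₂/A₁)^z = 11.1^0.32
ln(S₂/S₁) = 0.32 × ln 11.1 = 0.32 × 2.4069 = 0.7702
S₂/S₁ = e^0.7702 ≈ 2.16

2.16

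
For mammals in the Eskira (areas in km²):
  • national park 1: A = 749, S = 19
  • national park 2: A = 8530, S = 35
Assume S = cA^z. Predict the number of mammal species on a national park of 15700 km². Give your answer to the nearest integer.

41

z = ln(35/19) / ln(8530/749) = 0.6109 / 2.4326 = 0.2511
c = 19 / 749^0.2511 = 19 / 5.271 = 3.605
S₃ = 3.605 × 15700^0.2511 = 3.605 × 11.32 ≈ 40.79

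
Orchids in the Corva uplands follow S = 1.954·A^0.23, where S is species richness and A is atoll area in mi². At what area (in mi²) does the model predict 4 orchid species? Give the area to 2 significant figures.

23 mi²

4 = 1.954 × A^0.23  ⇒  A^0.23 = 4/1.954 = 2.047
ln A = ln(2.047) / 0.23 = 0.7164 / 0.23 = 3.1149
A = e^3.1149 ≈ 22.53 mi²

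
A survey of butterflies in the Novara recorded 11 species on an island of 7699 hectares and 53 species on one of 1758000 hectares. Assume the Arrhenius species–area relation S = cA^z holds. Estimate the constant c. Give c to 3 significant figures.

0.824

z = ln(S₂/S₁) / ln(A₂/A₁) = ln(53/11) / ln(1758000/7699) = 1.5724 / 5.4308 = 0.2895
c = S₁ / A₁^z = 11 / 7699^0.2895 = 11 / 13.34 = 0.8244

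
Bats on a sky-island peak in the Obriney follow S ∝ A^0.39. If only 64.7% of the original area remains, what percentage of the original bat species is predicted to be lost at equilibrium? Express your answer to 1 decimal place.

15.6%

S_new/S_old = (A_new/A_old)^z = 0.647^0.39
= exp(0.39 × ln 0.647) = exp(0.39 × -0.4354) = exp(-0.1698) ≈ 0.8438
Fraction lost = 1 − 0.8438 = 0.1562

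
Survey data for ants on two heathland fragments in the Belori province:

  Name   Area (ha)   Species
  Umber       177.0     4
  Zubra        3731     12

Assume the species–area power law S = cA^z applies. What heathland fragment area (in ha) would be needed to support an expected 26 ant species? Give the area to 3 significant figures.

31900 ha

z = ln(12/4) / ln(3731/177) = 1.0986 / 3.0483 = 0.3604
c = 4 / 177^0.3604 = 4 / 6.459 = 0.6193
A = (26/0.6193)^(1/0.3604) ⇒ ln A = ln(41.98)/0.3604 = 10.3698
A = e^10.3698 ≈ 31881 ha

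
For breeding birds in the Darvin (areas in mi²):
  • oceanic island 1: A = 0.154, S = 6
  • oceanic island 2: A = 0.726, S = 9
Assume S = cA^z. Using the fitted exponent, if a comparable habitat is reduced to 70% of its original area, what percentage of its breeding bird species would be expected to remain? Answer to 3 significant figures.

91.1%

z = ln(9/6) / ln(0.726/0.154) = 0.4055 / 1.5506 = 0.2615
S_new/S_old = (A_new/A_old)^z = 0.7^0.2615 = exp(0.2615 × -0.3567) = 0.911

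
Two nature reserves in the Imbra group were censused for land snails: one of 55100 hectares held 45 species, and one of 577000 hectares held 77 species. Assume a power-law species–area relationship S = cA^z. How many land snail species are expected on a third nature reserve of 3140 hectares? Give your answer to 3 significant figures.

z = ln(77/45) / ln(577000/55100) = 0.5371 / 2.3487 = 0.2287
c = 45 / 55100^0.2287 = 45 / 12.14 = 3.706
S₃ = 3.706 × 3140^0.2287 = 3.706 × 6.306 ≈ 23.37

23.4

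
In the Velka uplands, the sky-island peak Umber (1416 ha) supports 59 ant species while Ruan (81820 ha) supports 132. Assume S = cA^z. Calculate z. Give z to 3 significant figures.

Taking logs: ln S = ln c + z ln A, so z = (ln S₂ − ln S₁)/(ln A₂ − ln A₁).
z = ln(132/59) / ln(81820/1416) = ln(2.237) / ln(57.78) = 0.8053 / 4.0567 = 0.1985

0.199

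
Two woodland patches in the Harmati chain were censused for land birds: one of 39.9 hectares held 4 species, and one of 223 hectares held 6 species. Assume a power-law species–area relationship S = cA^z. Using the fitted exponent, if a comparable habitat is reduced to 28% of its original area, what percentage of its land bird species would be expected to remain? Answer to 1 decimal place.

z = ln(6/4) / ln(223/39.9) = 0.4055 / 1.7208 = 0.2356
S_new/S_old = (A_new/A_old)^z = 0.28^0.2356 = exp(0.2356 × -1.2730) = 0.7409

74.1%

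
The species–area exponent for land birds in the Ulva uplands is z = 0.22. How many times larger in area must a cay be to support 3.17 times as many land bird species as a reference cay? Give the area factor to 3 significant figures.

189

(A₂/A₁)^0.22 = 3.17, so A₂/A₁ = 3.17^(1/0.22) = 3.17^4.545
ln(A₂/A₁) = ln 3.17 / 0.22 = 1.1537 / 0.22 = 5.2442
A₂/A₁ = e^5.2442 ≈ 189.5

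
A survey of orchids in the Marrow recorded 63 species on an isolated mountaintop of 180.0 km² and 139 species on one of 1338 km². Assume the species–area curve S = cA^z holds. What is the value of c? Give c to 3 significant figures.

8.12

z = ln(S₂/S₁) / ln(A₂/A₁) = ln(139/63) / ln(1338/180) = 0.7913 / 2.0060 = 0.3945
c = S₁ / A₁^z = 63 / 180^0.3945 = 63 / 7.757 = 8.122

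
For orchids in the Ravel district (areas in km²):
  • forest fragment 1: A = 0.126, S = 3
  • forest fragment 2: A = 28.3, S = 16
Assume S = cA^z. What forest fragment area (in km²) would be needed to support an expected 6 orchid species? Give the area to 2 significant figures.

1.2 km²

z = ln(16/3) / ln(28.3/0.126) = 1.6740 / 5.4143 = 0.3092
c = 3 / 0.126^0.3092 = 3 / 0.5271 = 5.692
A = (6/5.692)^(1/0.3092) ⇒ ln A = ln(1.054)/0.3092 = 0.1705
A = e^0.1705 ≈ 1.186 km²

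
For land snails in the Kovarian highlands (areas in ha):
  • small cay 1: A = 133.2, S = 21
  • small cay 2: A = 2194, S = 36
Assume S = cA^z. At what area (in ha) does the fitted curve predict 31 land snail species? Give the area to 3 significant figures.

1010 ha

z = ln(36/21) / ln(2194/133.2) = 0.5390 / 2.8016 = 0.1924
c = 21 / 133.2^0.1924 = 21 / 2.563 = 8.194
A = (31/8.194)^(1/0.1924) ⇒ ln A = ln(3.783)/0.1924 = 6.9162
A = e^6.9162 ≈ 1009 ha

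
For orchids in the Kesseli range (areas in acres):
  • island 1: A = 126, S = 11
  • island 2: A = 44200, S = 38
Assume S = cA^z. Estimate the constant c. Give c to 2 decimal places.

3.95

z = ln(S₂/S₁) / ln(A₂/A₁) = ln(38/11) / ln(44200/126) = 1.2397 / 5.8602 = 0.2115
c = S₁ / A₁^z = 11 / 126^0.2115 = 11 / 2.782 = 3.954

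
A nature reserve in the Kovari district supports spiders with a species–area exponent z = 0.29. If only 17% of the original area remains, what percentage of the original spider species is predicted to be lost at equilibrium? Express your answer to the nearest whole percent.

S_new/S_old = (A_new/A_old)^z = 0.17^0.29
= exp(0.29 × ln 0.17) = exp(0.29 × -1.7720) = exp(-0.5139) ≈ 0.5982
Fraction lost = 1 − 0.5982 = 0.4018

40%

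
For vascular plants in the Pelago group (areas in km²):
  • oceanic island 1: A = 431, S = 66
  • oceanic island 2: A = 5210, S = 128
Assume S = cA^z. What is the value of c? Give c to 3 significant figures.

13.2

z = ln(S₂/S₁) / ln(A₂/A₁) = ln(128/66) / ln(5210/431) = 0.6624 / 2.4922 = 0.2658
c = S₁ / A₁^z = 66 / 431^0.2658 = 66 / 5.014 = 13.16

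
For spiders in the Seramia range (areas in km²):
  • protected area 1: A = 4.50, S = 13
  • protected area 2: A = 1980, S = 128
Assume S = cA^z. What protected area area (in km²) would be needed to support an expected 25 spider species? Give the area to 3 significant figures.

z = ln(128/13) / ln(1980/4.5) = 2.2871 / 6.0868 = 0.3757
c = 13 / 4.5^0.3757 = 13 / 1.76 = 7.388
A = (25/7.388)^(1/0.3757) ⇒ ln A = ln(3.384)/0.3757 = 3.2444
A = e^3.2444 ≈ 25.65 km²

25.6 km²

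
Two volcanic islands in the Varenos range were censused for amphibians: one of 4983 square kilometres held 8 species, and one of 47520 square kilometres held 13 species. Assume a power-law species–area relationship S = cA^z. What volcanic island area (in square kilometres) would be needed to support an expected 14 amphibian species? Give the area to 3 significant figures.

z = ln(13/8) / ln(47520/4983) = 0.4855 / 2.2551 = 0.2153
c = 8 / 4983^0.2153 = 8 / 6.252 = 1.28
A = (14/1.28)^(1/0.2153) ⇒ ln A = ln(10.94)/0.2153 = 11.1131
A = e^11.1131 ≈ 67046 square kilometres

67000 square kilometres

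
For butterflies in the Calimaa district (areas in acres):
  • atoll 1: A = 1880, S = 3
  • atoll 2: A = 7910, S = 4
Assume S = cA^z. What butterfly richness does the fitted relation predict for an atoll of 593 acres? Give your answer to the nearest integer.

z = ln(4/3) / ln(7910/1880) = 0.2877 / 1.4369 = 0.2002
c = 3 / 1880^0.2002 = 3 / 4.524 = 0.6631
S₃ = 0.6631 × 593^0.2002 = 0.6631 × 3.591 ≈ 2.381

2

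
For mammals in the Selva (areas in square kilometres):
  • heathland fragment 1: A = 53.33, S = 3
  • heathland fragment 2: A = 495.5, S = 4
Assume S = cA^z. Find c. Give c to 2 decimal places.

z = ln(S₂/S₁) / ln(A₂/A₁) = ln(4/3) / ln(495.5/53.33) = 0.2877 / 2.2291 = 0.1291
c = S₁ / A₁^z = 3 / 53.33^0.1291 = 3 / 1.671 = 1.796

1.80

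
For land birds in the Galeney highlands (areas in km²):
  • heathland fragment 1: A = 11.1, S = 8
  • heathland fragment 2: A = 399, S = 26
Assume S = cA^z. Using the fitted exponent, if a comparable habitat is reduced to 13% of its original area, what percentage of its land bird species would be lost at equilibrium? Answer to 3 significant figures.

48.9%

z = ln(26/8) / ln(399/11.1) = 1.1787 / 3.5820 = 0.3290
S_new/S_old = (A_new/A_old)^z = 0.13^0.3290 = exp(0.3290 × -2.0402) = 0.511
Fraction lost = 1 − 0.511 = 0.489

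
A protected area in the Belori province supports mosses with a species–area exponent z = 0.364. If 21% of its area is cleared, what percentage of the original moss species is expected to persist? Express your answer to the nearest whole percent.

S_new/S_old = (A_new/A_old)^z = 0.79^0.364
= exp(0.364 × ln 0.79) = exp(0.364 × -0.2357) = exp(-0.0858) ≈ 0.9178

92%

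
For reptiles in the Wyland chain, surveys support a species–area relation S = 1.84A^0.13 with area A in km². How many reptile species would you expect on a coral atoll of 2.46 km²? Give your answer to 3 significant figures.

S = 1.84 × 2.46^0.13 = 1.84 × 1.124 ≈ 2.068

2.07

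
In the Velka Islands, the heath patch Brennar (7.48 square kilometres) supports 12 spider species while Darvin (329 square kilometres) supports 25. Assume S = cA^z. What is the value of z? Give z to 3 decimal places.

Taking logs: ln S = ln c + z ln A, so z = (ln S₂ − ln S₁)/(ln A₂ − ln A₁).
z = ln(25/12) / ln(329/7.48) = ln(2.083) / ln(43.98) = 0.7340 / 3.7838 = 0.1940

0.194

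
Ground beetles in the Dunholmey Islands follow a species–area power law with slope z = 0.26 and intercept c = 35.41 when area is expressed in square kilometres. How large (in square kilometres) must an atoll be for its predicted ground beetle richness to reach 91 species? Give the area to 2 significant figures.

91 = 35.41 × A^0.26  ⇒  A^0.26 = 91/35.41 = 2.57
ln A = ln(2.57) / 0.26 = 0.9439 / 0.26 = 3.6303
A = e^3.6303 ≈ 37.72 square kilometres

38 square kilometres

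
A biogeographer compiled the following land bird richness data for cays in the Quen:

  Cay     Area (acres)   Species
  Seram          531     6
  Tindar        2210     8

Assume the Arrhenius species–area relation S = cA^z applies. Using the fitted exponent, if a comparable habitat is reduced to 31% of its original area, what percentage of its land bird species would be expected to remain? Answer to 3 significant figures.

79.0%

z = ln(8/6) / ln(2210/531) = 0.2877 / 1.4260 = 0.2017
S_new/S_old = (A_new/A_old)^z = 0.31^0.2017 = exp(0.2017 × -1.1712) = 0.7896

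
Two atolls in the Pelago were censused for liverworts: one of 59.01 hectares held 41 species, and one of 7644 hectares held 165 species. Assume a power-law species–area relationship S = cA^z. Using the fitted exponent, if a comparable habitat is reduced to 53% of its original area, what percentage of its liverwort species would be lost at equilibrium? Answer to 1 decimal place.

16.6%

z = ln(165/41) / ln(7644/59.01) = 1.3924 / 4.8640 = 0.2863
S_new/S_old = (A_new/A_old)^z = 0.53^0.2863 = exp(0.2863 × -0.6349) = 0.8338
Fraction lost = 1 − 0.8338 = 0.1662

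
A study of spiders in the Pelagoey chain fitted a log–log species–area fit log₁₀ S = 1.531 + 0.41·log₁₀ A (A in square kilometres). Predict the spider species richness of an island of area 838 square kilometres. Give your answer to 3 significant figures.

536

S = 33.96 × 838^0.41 = 33.96 × 15.8 ≈ 536.5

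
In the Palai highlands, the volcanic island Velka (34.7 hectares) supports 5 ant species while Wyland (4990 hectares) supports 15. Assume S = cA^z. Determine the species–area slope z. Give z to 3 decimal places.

Taking logs: ln S = ln c + z ln A, so z = (ln S₂ − ln S₁)/(ln A₂ − ln A₁).
z = ln(15/5) / ln(4990/34.7) = ln(3) / ln(143.8) = 1.0986 / 4.9685 = 0.2211

0.221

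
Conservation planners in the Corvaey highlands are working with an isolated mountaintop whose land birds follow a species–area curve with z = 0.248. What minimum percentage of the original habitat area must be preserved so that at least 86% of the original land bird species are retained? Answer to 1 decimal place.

54.4%

Need (A_new/A_old)^0.248 = 0.86, so A_new/A_old = 0.86^(1/0.248) = 0.86^4.032
ln(A_new/A_old) = ln 0.86 / 0.248 = -0.1508 / 0.248 = -0.6082
A_new/A_old = e^-0.6082 ≈ 0.5444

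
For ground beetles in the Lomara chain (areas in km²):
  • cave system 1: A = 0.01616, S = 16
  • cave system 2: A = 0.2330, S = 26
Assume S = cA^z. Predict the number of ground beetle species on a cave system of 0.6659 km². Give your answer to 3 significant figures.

z = ln(26/16) / ln(0.233/0.01616) = 0.4855 / 2.6685 = 0.1819
c = 16 / 0.01616^0.1819 = 16 / 0.4721 = 33.89
S₃ = 33.89 × 0.6659^0.1819 = 33.89 × 0.9287 ≈ 31.47

31.5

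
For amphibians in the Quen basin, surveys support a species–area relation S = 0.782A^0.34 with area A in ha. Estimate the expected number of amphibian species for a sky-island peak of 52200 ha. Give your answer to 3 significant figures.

S = 0.782 × 52200^0.34
ln S = ln 0.782 + 0.34 × ln 52200 = -0.2459 + 0.34 × 10.8628 = 3.4475
S = e^3.4475 ≈ 31.42

31.4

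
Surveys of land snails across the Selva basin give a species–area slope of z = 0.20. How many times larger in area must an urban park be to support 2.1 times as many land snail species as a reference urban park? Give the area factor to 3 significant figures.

40.8

(A₂/A₁)^0.2 = 2.1, so A₂/A₁ = 2.1^(1/0.2) = 2.1^5
ln(A₂/A₁) = ln 2.1 / 0.2 = 0.7419 / 0.2 = 3.7097
A₂/A₁ = e^3.7097 ≈ 40.84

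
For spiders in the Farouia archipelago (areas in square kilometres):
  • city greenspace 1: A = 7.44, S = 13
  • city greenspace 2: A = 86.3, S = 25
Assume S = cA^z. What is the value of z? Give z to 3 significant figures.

Taking logs: ln S = ln c + z ln A, so z = (ln S₂ − ln S₁)/(ln A₂ − ln A₁).
z = ln(25/13) / ln(86.3/7.44) = ln(1.923) / ln(11.6) = 0.6539 / 2.4510 = 0.2668

0.267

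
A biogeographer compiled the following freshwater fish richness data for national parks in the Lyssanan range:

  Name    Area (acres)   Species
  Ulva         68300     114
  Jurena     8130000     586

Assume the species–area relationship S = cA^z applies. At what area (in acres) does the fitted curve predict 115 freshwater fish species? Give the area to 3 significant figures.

z = ln(586/114) / ln(8130000/68300) = 1.6371 / 4.7794 = 0.3425
c = 114 / 68300^0.3425 = 114 / 45.29 = 2.517
A = (115/2.517)^(1/0.3425) ⇒ ln A = ln(45.68)/0.3425 = 11.1572
A = e^11.1572 ≈ 70064 acres

70100 acres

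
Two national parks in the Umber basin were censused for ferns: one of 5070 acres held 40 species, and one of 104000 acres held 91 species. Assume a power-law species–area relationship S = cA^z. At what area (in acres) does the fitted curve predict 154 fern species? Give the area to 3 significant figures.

z = ln(91/40) / ln(104000/5070) = 0.8220 / 3.0211 = 0.2721
c = 40 / 5070^0.2721 = 40 / 10.19 = 3.926
A = (154/3.926)^(1/0.2721) ⇒ ln A = ln(39.22)/0.2721 = 13.4857
A = e^13.4857 ≈ 719069 acres

719000 acres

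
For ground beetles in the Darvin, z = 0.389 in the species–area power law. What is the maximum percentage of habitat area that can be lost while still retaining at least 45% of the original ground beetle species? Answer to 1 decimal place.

87.2%

Need (A_new/A_old)^0.389 = 0.45, so A_new/A_old = 0.45^(1/0.389) = 0.45^2.571
ln(A_new/A_old) = ln 0.45 / 0.389 = -0.7985 / 0.389 = -2.0527
A_new/A_old = e^-2.0527 ≈ 0.1284
Fraction that can be lost = 1 − 0.1284 = 0.8716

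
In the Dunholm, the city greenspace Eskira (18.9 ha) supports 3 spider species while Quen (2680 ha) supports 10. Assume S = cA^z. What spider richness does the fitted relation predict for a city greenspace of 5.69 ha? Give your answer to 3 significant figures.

2.24

z = ln(10/3) / ln(2680/18.9) = 1.2040 / 4.9544 = 0.2430
c = 3 / 18.9^0.2430 = 3 / 2.043 = 1.469
S₃ = 1.469 × 5.69^0.2430 = 1.469 × 1.526 ≈ 2.241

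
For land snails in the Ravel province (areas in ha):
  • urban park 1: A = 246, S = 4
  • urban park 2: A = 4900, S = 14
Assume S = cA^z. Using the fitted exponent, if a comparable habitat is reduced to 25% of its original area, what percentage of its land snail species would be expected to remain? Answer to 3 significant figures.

56.0%

z = ln(14/4) / ln(4900/246) = 1.2528 / 2.9917 = 0.4188
S_new/S_old = (A_new/A_old)^z = 0.25^0.4188 = exp(0.4188 × -1.3863) = 0.5596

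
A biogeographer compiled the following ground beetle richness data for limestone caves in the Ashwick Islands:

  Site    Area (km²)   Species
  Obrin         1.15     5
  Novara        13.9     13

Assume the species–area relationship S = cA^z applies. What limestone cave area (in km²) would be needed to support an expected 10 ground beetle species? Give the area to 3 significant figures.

7.01 km²

z = ln(13/5) / ln(13.9/1.15) = 0.9555 / 2.4921 = 0.3834
c = 5 / 1.15^0.3834 = 5 / 1.055 = 4.739
A = (10/4.739)^(1/0.3834) ⇒ ln A = ln(2.11)/0.3834 = 1.9476
A = e^1.9476 ≈ 7.012 km²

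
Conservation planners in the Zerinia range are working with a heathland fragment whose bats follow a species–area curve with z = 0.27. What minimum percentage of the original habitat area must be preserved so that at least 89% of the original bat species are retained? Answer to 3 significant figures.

64.9%

Need (A_new/A_old)^0.27 = 0.89, so A_new/A_old = 0.89^(1/0.27) = 0.89^3.704
ln(A_new/A_old) = ln 0.89 / 0.27 = -0.1165 / 0.27 = -0.4316
A_new/A_old = e^-0.4316 ≈ 0.6495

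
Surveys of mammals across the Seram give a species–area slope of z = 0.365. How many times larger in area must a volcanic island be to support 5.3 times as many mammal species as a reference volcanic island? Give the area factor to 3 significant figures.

(A₂/A₁)^0.365 = 5.3, so A₂/A₁ = 5.3^(1/0.365) = 5.3^2.74
ln(A₂/A₁) = ln 5.3 / 0.365 = 1.6677 / 0.365 = 4.5691
A₂/A₁ = e^4.5691 ≈ 96.45

96.5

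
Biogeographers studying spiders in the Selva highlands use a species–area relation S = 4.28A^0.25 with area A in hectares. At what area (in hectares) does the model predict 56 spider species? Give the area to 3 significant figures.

56 = 4.28 × A^0.25  ⇒  A^0.25 = 56/4.28 = 13.08
ln A = ln(13.08) / 0.25 = 2.5714 / 0.25 = 10.2856
A = e^10.2856 ≈ 29307 hectares

29300 hectares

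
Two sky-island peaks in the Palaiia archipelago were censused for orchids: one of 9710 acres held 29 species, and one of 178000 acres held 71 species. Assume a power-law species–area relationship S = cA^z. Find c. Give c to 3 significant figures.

1.72

z = ln(S₂/S₁) / ln(A₂/A₁) = ln(71/29) / ln(178000/9710) = 0.8954 / 2.9086 = 0.3078
c = S₁ / A₁^z = 29 / 9710^0.3078 = 29 / 16.88 = 1.718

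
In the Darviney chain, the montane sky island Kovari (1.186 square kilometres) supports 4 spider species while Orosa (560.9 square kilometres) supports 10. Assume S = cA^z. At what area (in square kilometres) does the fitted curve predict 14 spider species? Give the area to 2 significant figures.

z = ln(10/4) / ln(560.9/1.186) = 0.9163 / 6.1590 = 0.1488
c = 4 / 1.186^0.1488 = 4 / 1.026 = 3.9
A = (14/3.9)^(1/0.1488) ⇒ ln A = ln(3.59)/0.1488 = 8.5912
A = e^8.5912 ≈ 5384 square kilometres

5400 square kilometres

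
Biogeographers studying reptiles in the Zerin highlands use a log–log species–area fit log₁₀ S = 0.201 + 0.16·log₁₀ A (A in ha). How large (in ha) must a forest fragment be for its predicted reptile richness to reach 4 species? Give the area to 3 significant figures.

4 = 1.589 × A^0.16  ⇒  A^0.16 = 4/1.589 = 2.518
ln A = ln(2.518) / 0.16 = 0.9235 / 0.16 = 5.7717
A = e^5.7717 ≈ 321.1 ha

321 ha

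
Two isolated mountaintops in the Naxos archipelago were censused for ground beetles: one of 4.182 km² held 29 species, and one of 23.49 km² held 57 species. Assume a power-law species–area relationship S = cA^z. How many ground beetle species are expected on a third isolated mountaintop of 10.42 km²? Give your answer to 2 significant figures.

41

z = ln(57/29) / ln(23.49/4.182) = 0.6758 / 1.7258 = 0.3916
c = 29 / 4.182^0.3916 = 29 / 1.751 = 16.56
S₃ = 16.56 × 10.42^0.3916 = 16.56 × 2.504 ≈ 41.46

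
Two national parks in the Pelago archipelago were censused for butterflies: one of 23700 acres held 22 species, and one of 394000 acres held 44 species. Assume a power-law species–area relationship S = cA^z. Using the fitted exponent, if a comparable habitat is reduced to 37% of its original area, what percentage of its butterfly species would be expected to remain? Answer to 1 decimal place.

78.3%

z = ln(44/22) / ln(394000/23700) = 0.6931 / 2.8109 = 0.2466
S_new/S_old = (A_new/A_old)^z = 0.37^0.2466 = exp(0.2466 × -0.9943) = 0.7826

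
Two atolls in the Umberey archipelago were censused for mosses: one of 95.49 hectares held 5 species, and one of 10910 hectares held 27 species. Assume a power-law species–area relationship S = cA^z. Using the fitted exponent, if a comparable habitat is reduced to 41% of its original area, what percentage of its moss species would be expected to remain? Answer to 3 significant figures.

72.8%

z = ln(27/5) / ln(10910/95.49) = 1.6864 / 4.7384 = 0.3559
S_new/S_old = (A_new/A_old)^z = 0.41^0.3559 = exp(0.3559 × -0.8916) = 0.7281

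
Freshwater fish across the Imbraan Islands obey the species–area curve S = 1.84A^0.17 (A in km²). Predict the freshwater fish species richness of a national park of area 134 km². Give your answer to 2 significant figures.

4.2

S = 1.84 × 134^0.17
ln S = ln 1.84 + 0.17 × ln 134 = 0.6098 + 0.17 × 4.8978 = 1.4424
S = e^1.4424 ≈ 4.231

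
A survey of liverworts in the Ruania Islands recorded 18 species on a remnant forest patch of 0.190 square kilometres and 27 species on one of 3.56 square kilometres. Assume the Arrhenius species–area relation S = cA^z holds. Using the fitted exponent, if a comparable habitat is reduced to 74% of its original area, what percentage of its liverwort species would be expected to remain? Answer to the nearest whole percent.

96%

z = ln(27/18) / ln(3.56/0.19) = 0.4055 / 2.9305 = 0.1384
S_new/S_old = (A_new/A_old)^z = 0.74^0.1384 = exp(0.1384 × -0.3011) = 0.9592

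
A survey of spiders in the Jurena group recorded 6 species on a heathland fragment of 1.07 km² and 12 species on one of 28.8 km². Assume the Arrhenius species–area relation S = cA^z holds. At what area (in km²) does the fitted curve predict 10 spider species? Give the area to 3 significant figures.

z = ln(12/6) / ln(28.8/1.07) = 0.6931 / 3.2927 = 0.2105
c = 6 / 1.07^0.2105 = 6 / 1.014 = 5.915
A = (10/5.915)^(1/0.2105) ⇒ ln A = ln(1.691)/0.2105 = 2.4943
A = e^2.4943 ≈ 12.11 km²

12.1 km²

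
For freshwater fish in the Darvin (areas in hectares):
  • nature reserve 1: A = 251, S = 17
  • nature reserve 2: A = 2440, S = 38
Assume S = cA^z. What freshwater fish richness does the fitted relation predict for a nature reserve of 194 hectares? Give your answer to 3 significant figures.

15.5

z = ln(38/17) / ln(2440/251) = 0.8044 / 2.2743 = 0.3537
c = 17 / 251^0.3537 = 17 / 7.059 = 2.408
S₃ = 2.408 × 194^0.3537 = 2.408 × 6.444 ≈ 15.52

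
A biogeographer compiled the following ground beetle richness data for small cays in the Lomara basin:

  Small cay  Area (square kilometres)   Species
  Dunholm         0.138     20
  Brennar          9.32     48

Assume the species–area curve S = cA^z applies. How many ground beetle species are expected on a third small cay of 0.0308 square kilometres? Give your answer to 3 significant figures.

z = ln(48/20) / ln(9.32/0.138) = 0.8755 / 4.2127 = 0.2078
c = 20 / 0.138^0.2078 = 20 / 0.6626 = 30.18
S₃ = 30.18 × 0.0308^0.2078 = 30.18 × 0.4852 ≈ 14.64

14.6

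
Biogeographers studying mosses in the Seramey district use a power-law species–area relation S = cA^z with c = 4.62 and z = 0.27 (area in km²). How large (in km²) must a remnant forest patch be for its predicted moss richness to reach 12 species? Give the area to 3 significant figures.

12 = 4.62 × A^0.27  ⇒  A^0.27 = 12/4.62 = 2.597
ln A = ln(2.597) / 0.27 = 0.9545 / 0.27 = 3.5352
A = e^3.5352 ≈ 34.3 km²

34.3 km²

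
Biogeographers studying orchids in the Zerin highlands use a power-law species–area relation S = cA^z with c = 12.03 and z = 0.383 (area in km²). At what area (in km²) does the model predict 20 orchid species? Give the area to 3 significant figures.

20 = 12.03 × A^0.383  ⇒  A^0.383 = 20/12.03 = 1.663
ln A = ln(1.663) / 0.383 = 0.5083 / 0.383 = 1.3272
A = e^1.3272 ≈ 3.771 km²

3.77 km²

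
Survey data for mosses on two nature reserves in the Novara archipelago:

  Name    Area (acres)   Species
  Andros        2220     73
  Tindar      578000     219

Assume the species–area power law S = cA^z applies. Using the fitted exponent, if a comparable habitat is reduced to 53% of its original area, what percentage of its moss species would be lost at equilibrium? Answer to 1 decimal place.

11.8%

z = ln(219/73) / ln(578000/2220) = 1.0986 / 5.5621 = 0.1975
S_new/S_old = (A_new/A_old)^z = 0.53^0.1975 = exp(0.1975 × -0.6349) = 0.8821
Fraction lost = 1 − 0.8821 = 0.1179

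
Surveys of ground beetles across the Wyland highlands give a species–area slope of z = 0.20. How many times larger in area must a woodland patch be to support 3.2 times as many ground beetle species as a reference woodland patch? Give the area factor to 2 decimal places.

335.54

(A₂/A₁)^0.2 = 3.2, so A₂/A₁ = 3.2^(1/0.2) = 3.2^5
ln(A₂/A₁) = ln 3.2 / 0.2 = 1.1632 / 0.2 = 5.8158
A₂/A₁ = e^5.8158 ≈ 335.5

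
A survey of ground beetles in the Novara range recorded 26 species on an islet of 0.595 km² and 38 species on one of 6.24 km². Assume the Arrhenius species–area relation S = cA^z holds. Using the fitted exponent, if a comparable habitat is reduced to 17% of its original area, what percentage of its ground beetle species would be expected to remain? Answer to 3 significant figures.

z = ln(38/26) / ln(6.24/0.595) = 0.3795 / 2.3502 = 0.1615
S_new/S_old = (A_new/A_old)^z = 0.17^0.1615 = exp(0.1615 × -1.7720) = 0.7512

75.1%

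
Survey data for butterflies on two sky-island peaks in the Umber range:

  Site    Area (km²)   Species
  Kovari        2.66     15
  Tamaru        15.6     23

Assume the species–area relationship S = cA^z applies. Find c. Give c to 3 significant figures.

z = ln(S₂/S₁) / ln(A₂/A₁) = ln(23/15) / ln(15.6/2.66) = 0.4274 / 1.7689 = 0.2416
c = S₁ / A₁^z = 15 / 2.66^0.2416 = 15 / 1.267 = 11.84

11.8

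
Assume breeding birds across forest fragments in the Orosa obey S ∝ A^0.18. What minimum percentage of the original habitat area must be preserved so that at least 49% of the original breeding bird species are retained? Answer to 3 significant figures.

Need (A_new/A_old)^0.18 = 0.49, so A_new/A_old = 0.49^(1/0.18) = 0.49^5.556
ln(A_new/A_old) = ln 0.49 / 0.18 = -0.7133 / 0.18 = -3.9631
A_new/A_old = e^-3.9631 ≈ 0.019

1.90%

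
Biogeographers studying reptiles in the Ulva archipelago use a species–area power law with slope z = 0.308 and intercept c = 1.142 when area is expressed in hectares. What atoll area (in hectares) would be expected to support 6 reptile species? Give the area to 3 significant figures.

6 = 1.142 × A^0.308  ⇒  A^0.308 = 6/1.142 = 5.254
ln A = ln(5.254) / 0.308 = 1.6590 / 0.308 = 5.3863
A = e^5.3863 ≈ 218.4 hectares

218 hectares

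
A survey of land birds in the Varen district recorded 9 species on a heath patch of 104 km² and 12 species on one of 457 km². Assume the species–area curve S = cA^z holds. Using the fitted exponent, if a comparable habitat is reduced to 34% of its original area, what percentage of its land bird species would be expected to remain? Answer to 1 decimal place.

81.1%

z = ln(12/9) / ln(457/104) = 0.2877 / 1.4803 = 0.1943
S_new/S_old = (A_new/A_old)^z = 0.34^0.1943 = exp(0.1943 × -1.0788) = 0.8109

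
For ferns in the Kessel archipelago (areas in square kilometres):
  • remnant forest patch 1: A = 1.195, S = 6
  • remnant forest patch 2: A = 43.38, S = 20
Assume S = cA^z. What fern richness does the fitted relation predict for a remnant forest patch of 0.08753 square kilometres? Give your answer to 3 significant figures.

2.50

z = ln(20/6) / ln(43.38/1.195) = 1.2040 / 3.5919 = 0.3352
c = 6 / 1.195^0.3352 = 6 / 1.062 = 5.652
S₃ = 5.652 × 0.08753^0.3352 = 5.652 × 0.442 ≈ 2.498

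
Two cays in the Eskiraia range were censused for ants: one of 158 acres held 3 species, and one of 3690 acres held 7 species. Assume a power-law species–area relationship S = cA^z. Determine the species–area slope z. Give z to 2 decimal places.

0.27

Taking logs: ln S = ln c + z ln A, so z = (ln S₂ − ln S₁)/(ln A₂ − ln A₁).
z = ln(7/3) / ln(3690/158) = ln(2.333) / ln(23.35) = 0.8473 / 3.1508 = 0.2689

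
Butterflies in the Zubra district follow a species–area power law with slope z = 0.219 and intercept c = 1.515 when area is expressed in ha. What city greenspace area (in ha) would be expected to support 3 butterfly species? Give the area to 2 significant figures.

23 ha

3 = 1.515 × A^0.219  ⇒  A^0.219 = 3/1.515 = 1.98
ln A = ln(1.98) / 0.219 = 0.6832 / 0.219 = 3.1196
A = e^3.1196 ≈ 22.64 ha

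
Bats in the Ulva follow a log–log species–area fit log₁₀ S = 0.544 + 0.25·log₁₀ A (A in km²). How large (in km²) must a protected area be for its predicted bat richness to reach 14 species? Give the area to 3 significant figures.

256 km²

14 = 3.499 × A^0.25  ⇒  A^0.25 = 14/3.499 = 4.001
ln A = ln(4.001) / 0.25 = 1.3865 / 0.25 = 5.5458
A = e^5.5458 ≈ 256.2 km²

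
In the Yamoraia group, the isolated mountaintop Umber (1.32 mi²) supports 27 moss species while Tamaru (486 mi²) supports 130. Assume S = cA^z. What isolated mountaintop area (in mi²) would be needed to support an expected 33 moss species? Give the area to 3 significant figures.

2.81 mi²

z = ln(130/27) / ln(486/1.32) = 1.5717 / 5.9086 = 0.2660
c = 27 / 1.32^0.2660 = 27 / 1.077 = 25.08
A = (33/25.08)^(1/0.2660) ⇒ ln A = ln(1.316)/0.2660 = 1.0320
A = e^1.0320 ≈ 2.807 mi²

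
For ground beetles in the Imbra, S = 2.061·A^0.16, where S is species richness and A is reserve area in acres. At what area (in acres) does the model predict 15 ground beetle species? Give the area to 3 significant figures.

244000 acres

15 = 2.061 × A^0.16  ⇒  A^0.16 = 15/2.061 = 7.278
ln A = ln(7.278) / 0.16 = 1.9849 / 0.16 = 12.4054
A = e^12.4054 ≈ 244109 acres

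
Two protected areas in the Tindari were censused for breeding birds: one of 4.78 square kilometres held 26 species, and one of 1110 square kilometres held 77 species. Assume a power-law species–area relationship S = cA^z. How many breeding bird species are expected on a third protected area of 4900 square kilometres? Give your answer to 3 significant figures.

104

z = ln(77/26) / ln(1110/4.78) = 1.0857 / 5.4477 = 0.1993
c = 26 / 4.78^0.1993 = 26 / 1.366 = 19.04
S₃ = 19.04 × 4900^0.1993 = 19.04 × 5.438 ≈ 103.5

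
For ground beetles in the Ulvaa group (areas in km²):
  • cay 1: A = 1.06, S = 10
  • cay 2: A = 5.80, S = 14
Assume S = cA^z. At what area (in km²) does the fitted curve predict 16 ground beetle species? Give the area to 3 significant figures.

z = ln(14/10) / ln(5.8/1.06) = 0.3365 / 1.6996 = 0.1980
c = 10 / 1.06^0.1980 = 10 / 1.012 = 9.885
A = (16/9.885)^(1/0.1980) ⇒ ln A = ln(1.619)/0.1980 = 2.4324
A = e^2.4324 ≈ 11.39 km²

11.4 km²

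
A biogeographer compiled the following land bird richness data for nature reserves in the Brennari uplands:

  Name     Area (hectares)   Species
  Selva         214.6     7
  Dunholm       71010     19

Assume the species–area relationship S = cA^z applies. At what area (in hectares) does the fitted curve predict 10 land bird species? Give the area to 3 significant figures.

z = ln(19/7) / ln(71010/214.6) = 0.9985 / 5.8018 = 0.1721
c = 7 / 214.6^0.1721 = 7 / 2.519 = 2.778
A = (10/2.778)^(1/0.1721) ⇒ ln A = ln(3.599)/0.1721 = 7.4412
A = e^7.4412 ≈ 1705 hectares

1700 hectares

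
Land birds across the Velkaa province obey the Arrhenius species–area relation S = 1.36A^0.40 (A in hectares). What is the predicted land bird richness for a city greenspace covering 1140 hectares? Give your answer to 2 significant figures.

S = 1.36 × 1140^0.4
ln S = ln 1.36 + 0.4 × ln 1140 = 0.3075 + 0.4 × 7.0388 = 3.1230
S = e^3.1230 ≈ 22.71

23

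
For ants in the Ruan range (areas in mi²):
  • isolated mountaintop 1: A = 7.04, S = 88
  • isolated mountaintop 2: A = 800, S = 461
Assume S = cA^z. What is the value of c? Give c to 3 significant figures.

44.5

z = ln(S₂/S₁) / ln(A₂/A₁) = ln(461/88) / ln(800/7.04) = 1.6561 / 4.7330 = 0.3499
c = S₁ / A₁^z = 88 / 7.04^0.3499 = 88 / 1.98 = 44.45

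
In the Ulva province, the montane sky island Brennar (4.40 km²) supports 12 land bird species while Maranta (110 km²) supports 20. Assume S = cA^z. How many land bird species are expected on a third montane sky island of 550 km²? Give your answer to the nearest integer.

z = ln(20/12) / ln(110/4.4) = 0.5108 / 3.2189 = 0.1587
c = 12 / 4.4^0.1587 = 12 / 1.265 = 9.486
S₃ = 9.486 × 550^0.1587 = 9.486 × 2.722 ≈ 25.82

26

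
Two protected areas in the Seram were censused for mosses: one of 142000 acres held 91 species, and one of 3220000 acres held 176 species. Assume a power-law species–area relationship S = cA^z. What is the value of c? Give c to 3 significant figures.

z = ln(S₂/S₁) / ln(A₂/A₁) = ln(176/91) / ln(3220000/142000) = 0.6596 / 3.1213 = 0.2113
c = S₁ / A₁^z = 91 / 142000^0.2113 = 91 / 12.27 = 7.417

7.42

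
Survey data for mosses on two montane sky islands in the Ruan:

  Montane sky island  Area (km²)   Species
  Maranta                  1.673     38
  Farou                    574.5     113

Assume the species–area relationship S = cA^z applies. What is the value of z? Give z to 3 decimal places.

Taking logs: ln S = ln c + z ln A, so z = (ln S₂ − ln S₁)/(ln A₂ − ln A₁).
z = ln(113/38) / ln(574.5/1.673) = ln(2.974) / ln(343.4) = 1.0898 / 5.8389 = 0.1866

0.187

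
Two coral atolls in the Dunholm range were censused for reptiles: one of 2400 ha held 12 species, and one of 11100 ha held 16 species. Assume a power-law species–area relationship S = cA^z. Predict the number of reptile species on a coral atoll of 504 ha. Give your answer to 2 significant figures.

9.0

z = ln(16/12) / ln(11100/2400) = 0.2877 / 1.5315 = 0.1878
c = 12 / 2400^0.1878 = 12 / 4.315 = 2.781
S₃ = 2.781 × 504^0.1878 = 2.781 × 3.218 ≈ 8.951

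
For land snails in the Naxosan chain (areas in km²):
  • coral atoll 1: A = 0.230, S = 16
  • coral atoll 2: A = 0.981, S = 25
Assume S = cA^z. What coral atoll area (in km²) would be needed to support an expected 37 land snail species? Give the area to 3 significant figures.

z = ln(25/16) / ln(0.981/0.23) = 0.4463 / 1.4505 = 0.3077
c = 16 / 0.23^0.3077 = 16 / 0.6362 = 25.15
A = (37/25.15)^(1/0.3077) ⇒ ln A = ln(1.471)/0.3077 = 1.2550
A = e^1.2550 ≈ 3.508 km²

3.51 km²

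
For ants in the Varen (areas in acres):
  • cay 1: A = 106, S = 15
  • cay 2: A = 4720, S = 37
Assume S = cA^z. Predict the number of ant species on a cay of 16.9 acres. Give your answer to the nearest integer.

10

z = ln(37/15) / ln(4720/106) = 0.9029 / 3.7961 = 0.2378
c = 15 / 106^0.2378 = 15 / 3.032 = 4.948
S₃ = 4.948 × 16.9^0.2378 = 4.948 × 1.959 ≈ 9.692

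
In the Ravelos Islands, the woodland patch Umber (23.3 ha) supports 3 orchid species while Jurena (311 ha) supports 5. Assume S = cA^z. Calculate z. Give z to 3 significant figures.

Taking logs: ln S = ln c + z ln A, so z = (ln S₂ − ln S₁)/(ln A₂ − ln A₁).
z = ln(5/3) / ln(311/23.3) = ln(1.667) / ln(13.35) = 0.5108 / 2.5913 = 0.1971

0.197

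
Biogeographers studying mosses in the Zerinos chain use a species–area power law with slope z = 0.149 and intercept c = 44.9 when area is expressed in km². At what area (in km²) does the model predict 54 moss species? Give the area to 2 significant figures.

3.5 km²

54 = 44.9 × A^0.149  ⇒  A^0.149 = 54/44.9 = 1.203
ln A = ln(1.203) / 0.149 = 0.1845 / 0.149 = 1.2386
A = e^1.2386 ≈ 3.451 km²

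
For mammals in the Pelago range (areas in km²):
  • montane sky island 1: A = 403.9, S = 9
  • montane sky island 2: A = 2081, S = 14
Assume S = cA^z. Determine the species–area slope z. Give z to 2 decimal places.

Taking logs: ln S = ln c + z ln A, so z = (ln S₂ − ln S₁)/(ln A₂ − ln A₁).
z = ln(14/9) / ln(2081/403.9) = ln(1.556) / ln(5.152) = 0.4418 / 1.6394 = 0.2695

0.27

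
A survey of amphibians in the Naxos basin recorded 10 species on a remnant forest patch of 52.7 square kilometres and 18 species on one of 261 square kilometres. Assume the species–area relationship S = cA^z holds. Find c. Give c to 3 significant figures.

z = ln(S₂/S₁) / ln(A₂/A₁) = ln(18/10) / ln(261/52.7) = 0.5878 / 1.5999 = 0.3674
c = S₁ / A₁^z = 10 / 52.7^0.3674 = 10 / 4.291 = 2.33

2.33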